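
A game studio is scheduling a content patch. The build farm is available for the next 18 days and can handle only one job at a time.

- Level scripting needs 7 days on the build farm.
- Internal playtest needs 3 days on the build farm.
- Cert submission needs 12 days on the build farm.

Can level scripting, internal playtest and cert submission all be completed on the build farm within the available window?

No

Running back to back, the jobs need 7 + 3 + 12 = 22 days on the build farm.
Since 22 > 18, they cannot all fit.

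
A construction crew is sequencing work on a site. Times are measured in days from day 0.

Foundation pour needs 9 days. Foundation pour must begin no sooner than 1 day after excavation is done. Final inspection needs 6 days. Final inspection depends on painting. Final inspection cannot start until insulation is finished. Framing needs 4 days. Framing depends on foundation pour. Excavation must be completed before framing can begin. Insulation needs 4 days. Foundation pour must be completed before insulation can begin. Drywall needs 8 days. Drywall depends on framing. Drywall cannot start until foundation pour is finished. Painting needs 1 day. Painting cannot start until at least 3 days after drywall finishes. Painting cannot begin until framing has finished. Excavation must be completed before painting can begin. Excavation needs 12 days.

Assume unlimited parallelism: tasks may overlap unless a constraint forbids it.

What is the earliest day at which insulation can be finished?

26

Excavation has no prerequisites, so it starts at day 0 and finishes at day 12.
Foundation pour cannot begin until excavation (finishes day 12, plus 1-day gap → day 13). It runs from day 13 to 13 + 9 = day 22.
Insulation waits on foundation pour (finishes day 22), so it starts at day 22 and finishes at 22 + 4 = day 26.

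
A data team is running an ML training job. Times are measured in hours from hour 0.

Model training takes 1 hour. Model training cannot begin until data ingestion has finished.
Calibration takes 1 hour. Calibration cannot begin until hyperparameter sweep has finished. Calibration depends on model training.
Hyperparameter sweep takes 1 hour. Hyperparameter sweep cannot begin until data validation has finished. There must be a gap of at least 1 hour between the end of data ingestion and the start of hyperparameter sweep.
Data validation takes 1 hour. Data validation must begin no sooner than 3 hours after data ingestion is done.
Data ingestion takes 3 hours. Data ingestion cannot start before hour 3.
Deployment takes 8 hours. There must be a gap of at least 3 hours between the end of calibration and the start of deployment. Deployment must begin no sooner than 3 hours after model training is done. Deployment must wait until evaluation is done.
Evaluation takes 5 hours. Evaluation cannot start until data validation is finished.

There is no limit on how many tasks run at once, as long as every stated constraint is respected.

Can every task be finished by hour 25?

Yes

Data ingestion waits on its own release at hour 3, so it starts at hour 3 and finishes at 3 + 3 = hour 6.
After data ingestion (finishes hour 6), model training can start at hour 6 and finishes at hour 7.
Data validation waits on data ingestion (finishes hour 6, plus 3-hour gap → hour 9), so it starts at hour 9 and finishes at 9 + 1 = hour 10.
After data validation (finishes hour 10), evaluation can start at hour 10 and finishes at hour 15.
Hyperparameter sweep cannot start until data validation (finishes hour 10); data ingestion (finishes hour 6, plus 1-hour gap → hour 7). The controlling bound is hour 10, so hyperparameter sweep finishes at 10 + 1 = hour 11.
Calibration needs all of hyperparameter sweep (finishes hour 11); model training (finishes hour 7). That puts its earliest start at hour 11; it finishes at 11 + 1 = hour 12.
Deployment needs all of calibration (finishes hour 12, plus 3-hour gap → hour 15); model training (finishes hour 7, plus 3-hour gap → hour 10); evaluation (finishes hour 15). That puts its earliest start at hour 15; it finishes at 15 + 8 = hour 23.
Every task is finished by hour 23, which is no later than the deadline of 25, so the schedule is feasible.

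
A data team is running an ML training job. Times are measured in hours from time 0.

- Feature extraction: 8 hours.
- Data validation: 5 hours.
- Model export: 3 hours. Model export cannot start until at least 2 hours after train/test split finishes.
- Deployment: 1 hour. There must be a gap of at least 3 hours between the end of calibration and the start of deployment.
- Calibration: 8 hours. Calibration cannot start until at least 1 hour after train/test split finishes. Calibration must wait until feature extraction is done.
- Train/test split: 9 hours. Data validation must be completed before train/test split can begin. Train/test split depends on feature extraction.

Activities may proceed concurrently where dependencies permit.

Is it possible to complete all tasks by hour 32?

Yes

Feature extraction has no prerequisites, so it starts at hour 0 and finishes at hour 8.
Nothing blocks data validation, so it runs from hour 0 to hour 5.
Train/test split cannot start until data validation (finishes hour 5); feature extraction (finishes hour 8). The controlling bound is hour 8, so train/test split finishes at 8 + 9 = hour 17.
Model export waits on train/test split (finishes hour 17, plus 2-hour gap → hour 19), so it starts at hour 19 and finishes at 19 + 3 = hour 22.
Calibration cannot start until train/test split (finishes hour 17, plus 1-hour gap → hour 18); feature extraction (finishes hour 8). The controlling bound is hour 18, so calibration finishes at 18 + 8 = hour 26.
After calibration (finishes hour 26, plus 3-hour gap → hour 29), deployment can start at hour 29 and finishes at hour 30.
Every task is finished by hour 30, which is no later than the deadline of 32, so the schedule is feasible.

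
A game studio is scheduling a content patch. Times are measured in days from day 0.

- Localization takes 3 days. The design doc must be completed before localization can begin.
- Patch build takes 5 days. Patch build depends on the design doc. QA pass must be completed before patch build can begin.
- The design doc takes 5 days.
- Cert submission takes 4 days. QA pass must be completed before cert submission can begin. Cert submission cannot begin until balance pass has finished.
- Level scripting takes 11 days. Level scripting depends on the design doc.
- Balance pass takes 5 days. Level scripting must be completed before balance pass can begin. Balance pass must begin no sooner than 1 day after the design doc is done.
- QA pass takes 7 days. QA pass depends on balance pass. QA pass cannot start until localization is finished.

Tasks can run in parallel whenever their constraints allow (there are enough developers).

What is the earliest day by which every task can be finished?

The design doc has no prerequisites, so it starts at day 0 and finishes at day 5.
Localization waits on the design doc (finishes day 5), so it starts at day 5 and finishes at 5 + 3 = day 8.
After the design doc (finishes day 5), level scripting can start at day 5 and finishes at day 16.
For balance pass: level scripting (finishes day 16); the design doc (finishes day 5, plus 1-day gap → day 6). Taking the maximum gives a start of day 16, and it finishes at 16 + 5 = day 21.
QA pass has to wait for balance pass (finishes day 21); localization (finishes day 8). The latest of these is day 21, so QA pass runs day 21 to 21 + 7 = day 28.
Patch build needs all of the design doc (finishes day 5); QA pass (finishes day 28). That puts its earliest start at day 28; it finishes at 28 + 5 = day 33.
Cert submission needs all of QA pass (finishes day 28); balance pass (finishes day 21). That puts its earliest start at day 28; it finishes at 28 + 4 = day 32.
All tasks are finished once the last one completes. Finish times: The design doc at 5, Level scripting at 16, Balance pass at 21, Localization at 8, QA pass at 28, Cert submission at 32, Patch build at 33. The latest is day 33.

33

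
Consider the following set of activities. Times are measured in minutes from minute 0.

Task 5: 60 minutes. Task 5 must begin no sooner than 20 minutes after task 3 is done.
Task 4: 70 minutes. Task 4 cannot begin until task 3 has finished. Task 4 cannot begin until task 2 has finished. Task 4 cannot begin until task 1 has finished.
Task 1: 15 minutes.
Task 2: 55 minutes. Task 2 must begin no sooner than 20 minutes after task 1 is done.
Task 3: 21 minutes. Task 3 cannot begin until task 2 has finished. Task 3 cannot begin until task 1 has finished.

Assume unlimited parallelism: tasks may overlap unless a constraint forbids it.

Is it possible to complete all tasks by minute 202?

Yes

Task 1 can start immediately at minute 0; it finishes at minute 15.
Task 2 waits on task 1 (finishes minute 15, plus 20-minute gap → minute 35), so it starts at minute 35 and finishes at 35 + 55 = minute 90.
For task 3: task 2 (finishes minute 90); task 1 (finishes minute 15). Taking the maximum gives a start of minute 90, and it finishes at 90 + 21 = minute 111.
Task 5 cannot begin until task 3 (finishes minute 111, plus 20-minute gap → minute 131). It runs from minute 131 to 131 + 60 = minute 191.
Task 4 has to wait for task 3 (finishes minute 111); task 2 (finishes minute 90); task 1 (finishes minute 15). The latest of these is minute 111, so task 4 runs minute 111 to 111 + 70 = minute 181.
Every task is finished by minute 191, which is no later than the deadline of 202, so the schedule is feasible.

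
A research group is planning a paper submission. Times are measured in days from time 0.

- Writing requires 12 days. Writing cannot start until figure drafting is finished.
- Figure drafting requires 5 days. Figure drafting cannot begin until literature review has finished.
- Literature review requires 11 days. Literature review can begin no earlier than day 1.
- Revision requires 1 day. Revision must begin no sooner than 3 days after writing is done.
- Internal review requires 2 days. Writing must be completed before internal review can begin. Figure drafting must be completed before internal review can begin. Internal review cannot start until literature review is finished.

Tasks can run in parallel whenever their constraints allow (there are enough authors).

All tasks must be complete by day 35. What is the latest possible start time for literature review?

3

Internal review has no dependents, so it just needs to finish by day 35. Starting by 35 − 2 = day 33 achieves that.
Revision has no dependents, so it just needs to finish by day 35. Starting by 35 − 1 = day 34 achieves that.
Writing has several dependents: internal review (must start by day 33); revision (must start by day 34, minus 3-day gap → day 31). The earliest of those limits is day 31, so writing must start by 31 − 12 = day 19.
For figure drafting: writing (must start by day 19); internal review (must start by day 33). The most restrictive is day 19; with a 5-day duration, figure drafting must start by day 14.
Literature review must finish in time for figure drafting (must start by day 14); internal review (must start by day 33). The tightest is day 14, so literature review must start by 14 − 11 = day 3.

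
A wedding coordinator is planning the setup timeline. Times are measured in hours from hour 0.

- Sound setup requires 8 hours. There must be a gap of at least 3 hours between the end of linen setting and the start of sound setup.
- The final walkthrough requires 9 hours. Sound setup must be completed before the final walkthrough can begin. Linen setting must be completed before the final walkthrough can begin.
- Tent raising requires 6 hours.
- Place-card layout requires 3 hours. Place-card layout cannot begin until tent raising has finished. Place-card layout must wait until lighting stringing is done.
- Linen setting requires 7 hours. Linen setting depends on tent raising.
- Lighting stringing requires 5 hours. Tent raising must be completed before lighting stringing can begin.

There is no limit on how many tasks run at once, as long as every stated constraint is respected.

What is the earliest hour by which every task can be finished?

33

Nothing blocks tent raising, so it runs from hour 0 to hour 6.
Lighting stringing waits on tent raising (finishes hour 6), so it starts at hour 6 and finishes at 6 + 5 = hour 11.
Place-card layout has to wait for tent raising (finishes hour 6); lighting stringing (finishes hour 11). The latest of these is hour 11, so place-card layout runs hour 11 to 11 + 3 = hour 14.
Linen setting cannot begin until tent raising (finishes hour 6). It runs from hour 6 to 6 + 7 = hour 13.
Sound setup waits on linen setting (finishes hour 13, plus 3-hour gap → hour 16), so it starts at hour 16 and finishes at 16 + 8 = hour 24.
For the final walkthrough: sound setup (finishes hour 24); linen setting (finishes hour 13). Taking the maximum gives a start of hour 24, and it finishes at 24 + 9 = hour 33.
All tasks are finished once the last one completes. Finish times: Tent raising at 6, Linen setting at 13, Lighting stringing at 11, Sound setup at 24, Place-card layout at 14, The final walkthrough at 33. The latest is hour 33.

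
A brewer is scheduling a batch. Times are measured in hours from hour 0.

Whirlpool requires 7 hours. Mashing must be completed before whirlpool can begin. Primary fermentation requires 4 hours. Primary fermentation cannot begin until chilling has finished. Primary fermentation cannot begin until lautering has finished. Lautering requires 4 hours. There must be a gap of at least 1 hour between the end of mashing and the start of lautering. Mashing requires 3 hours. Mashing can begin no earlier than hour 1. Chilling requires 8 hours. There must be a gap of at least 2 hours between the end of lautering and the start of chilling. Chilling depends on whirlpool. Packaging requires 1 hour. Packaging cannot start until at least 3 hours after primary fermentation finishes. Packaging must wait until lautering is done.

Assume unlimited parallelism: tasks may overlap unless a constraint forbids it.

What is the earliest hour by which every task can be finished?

Mashing waits on its own release at hour 1, so it starts at hour 1 and finishes at 1 + 3 = hour 4.
Whirlpool cannot begin until mashing (finishes hour 4). It runs from hour 4 to 4 + 7 = hour 11.
Lautering waits on mashing (finishes hour 4, plus 1-hour gap → hour 5), so it starts at hour 5 and finishes at 5 + 4 = hour 9.
For chilling: lautering (finishes hour 9, plus 2-hour gap → hour 11); whirlpool (finishes hour 11). Taking the maximum gives a start of hour 11, and it finishes at 11 + 8 = hour 19.
For primary fermentation: chilling (finishes hour 19); lautering (finishes hour 9). Taking the maximum gives a start of hour 19, and it finishes at 19 + 4 = hour 23.
Packaging needs all of primary fermentation (finishes hour 23, plus 3-hour gap → hour 26); lautering (finishes hour 9). That puts its earliest start at hour 26; it finishes at 26 + 1 = hour 27.
All tasks are finished once the last one completes. Finish times: Mashing at 4, Lautering at 9, Whirlpool at 11, Chilling at 19, Primary fermentation at 23, Packaging at 27. The latest is hour 27.

27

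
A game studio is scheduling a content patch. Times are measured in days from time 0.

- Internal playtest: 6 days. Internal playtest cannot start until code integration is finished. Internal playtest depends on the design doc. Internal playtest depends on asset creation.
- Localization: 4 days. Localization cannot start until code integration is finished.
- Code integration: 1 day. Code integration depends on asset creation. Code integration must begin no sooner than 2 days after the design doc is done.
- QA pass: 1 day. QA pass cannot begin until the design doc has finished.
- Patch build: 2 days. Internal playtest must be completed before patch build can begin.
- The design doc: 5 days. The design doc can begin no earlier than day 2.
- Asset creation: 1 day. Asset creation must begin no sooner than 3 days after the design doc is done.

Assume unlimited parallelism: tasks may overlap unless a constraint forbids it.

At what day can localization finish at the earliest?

16

The design doc waits on its own release at day 2, so it starts at day 2 and finishes at 2 + 5 = day 7.
After the design doc (finishes day 7, plus 3-day gap → day 10), asset creation can start at day 10 and finishes at day 11.
Code integration has to wait for asset creation (finishes day 11); the design doc (finishes day 7, plus 2-day gap → day 9). The latest of these is day 11, so code integration runs day 11 to 11 + 1 = day 12.
Localization cannot begin until code integration (finishes day 12). It runs from day 12 to 12 + 4 = day 16.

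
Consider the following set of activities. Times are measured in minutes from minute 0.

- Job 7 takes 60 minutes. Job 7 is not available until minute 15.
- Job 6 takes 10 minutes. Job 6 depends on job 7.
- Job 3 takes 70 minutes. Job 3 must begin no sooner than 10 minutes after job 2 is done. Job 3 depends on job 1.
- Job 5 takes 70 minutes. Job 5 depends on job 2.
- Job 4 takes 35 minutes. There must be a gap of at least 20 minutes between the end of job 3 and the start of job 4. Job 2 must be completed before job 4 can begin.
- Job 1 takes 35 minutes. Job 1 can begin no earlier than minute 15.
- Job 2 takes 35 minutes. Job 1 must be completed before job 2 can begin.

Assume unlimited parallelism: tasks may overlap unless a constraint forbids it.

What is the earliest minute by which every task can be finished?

Job 7 cannot begin until its own release at minute 15. It runs from minute 15 to 15 + 60 = minute 75.
Job 6 cannot begin until job 7 (finishes minute 75). It runs from minute 75 to 75 + 10 = minute 85.
Job 1 waits on its own release at minute 15, so it starts at minute 15 and finishes at 15 + 35 = minute 50.
Job 2 cannot begin until job 1 (finishes minute 50). It runs from minute 50 to 50 + 35 = minute 85.
Job 5 waits on job 2 (finishes minute 85), so it starts at minute 85 and finishes at 85 + 70 = minute 155.
Job 3 has to wait for job 2 (finishes minute 85, plus 10-minute gap → minute 95); job 1 (finishes minute 50). The latest of these is minute 95, so job 3 runs minute 95 to 95 + 70 = minute 165.
Job 4 has to wait for job 3 (finishes minute 165, plus 20-minute gap → minute 185); job 2 (finishes minute 85). The latest of these is minute 185, so job 4 runs minute 185 to 185 + 35 = minute 220.
All tasks are finished once the last one completes. Finish times: Job 1 at 50, Job 2 at 85, Job 3 at 165, Job 4 at 220, Job 5 at 155, Job 6 at 85, Job 7 at 75. The latest is minute 220.

220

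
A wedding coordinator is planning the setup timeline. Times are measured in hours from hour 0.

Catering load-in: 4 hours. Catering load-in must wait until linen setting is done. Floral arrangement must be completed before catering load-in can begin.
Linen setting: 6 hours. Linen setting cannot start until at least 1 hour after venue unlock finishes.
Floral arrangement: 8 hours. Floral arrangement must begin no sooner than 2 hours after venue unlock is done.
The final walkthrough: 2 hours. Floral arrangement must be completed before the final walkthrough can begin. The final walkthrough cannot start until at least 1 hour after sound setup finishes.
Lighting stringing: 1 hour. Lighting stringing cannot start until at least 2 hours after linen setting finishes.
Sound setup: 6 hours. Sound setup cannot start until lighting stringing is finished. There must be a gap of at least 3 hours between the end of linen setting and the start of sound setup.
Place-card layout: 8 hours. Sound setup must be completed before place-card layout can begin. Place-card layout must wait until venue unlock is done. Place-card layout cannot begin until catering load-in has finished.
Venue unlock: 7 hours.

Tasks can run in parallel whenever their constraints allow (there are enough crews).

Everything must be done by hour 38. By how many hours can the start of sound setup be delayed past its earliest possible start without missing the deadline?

Nothing blocks venue unlock, so it runs from hour 0 to hour 7.
Linen setting waits on venue unlock (finishes hour 7, plus 1-hour gap → hour 8), so it starts at hour 8 and finishes at 8 + 6 = hour 14.
After linen setting (finishes hour 14, plus 2-hour gap → hour 16), lighting stringing can start at hour 16 and finishes at hour 17.
Sound setup has to wait for lighting stringing (finishes hour 17); linen setting (finishes hour 14, plus 3-hour gap → hour 17). The latest of these is hour 17, so sound setup runs hour 17 to 17 + 6 = hour 23.

Working backward from the deadline:
Nothing follows place-card layout; the deadline of hour 38 is its only limit. It must start by 38 − 8 = hour 30.
The final walkthrough must finish by hour 38; it takes 2 hours, so it must start by 38 − 2 = hour 36.
Sound setup must finish in time for place-card layout (must start by hour 30); the final walkthrough (must start by hour 36, minus 1-hour gap → hour 35). The tightest is hour 30, so sound setup must start by 30 − 6 = hour 24.
So sound setup can start as early as hour 17 and as late as hour 24, giving 24 − 17 = 7 hours of slack.

7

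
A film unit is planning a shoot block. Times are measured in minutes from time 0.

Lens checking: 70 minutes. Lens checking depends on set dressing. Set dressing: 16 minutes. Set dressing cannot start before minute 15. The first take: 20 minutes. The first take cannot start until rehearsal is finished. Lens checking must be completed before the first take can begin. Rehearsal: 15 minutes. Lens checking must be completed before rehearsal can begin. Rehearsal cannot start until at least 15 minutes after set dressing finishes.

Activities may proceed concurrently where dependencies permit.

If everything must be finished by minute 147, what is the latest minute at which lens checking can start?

42

Nothing follows the first take; the deadline of minute 147 is its only limit. It must start by 147 − 20 = minute 127.
Since the first take (must start by minute 127) depends on it, rehearsal must finish by minute 127. Backing off its 15-minute duration gives a latest start of minute 112.
Lens checking has several dependents: rehearsal (must start by minute 112); the first take (must start by minute 127). The earliest of those limits is minute 112, so lens checking must start by 112 − 70 = minute 42.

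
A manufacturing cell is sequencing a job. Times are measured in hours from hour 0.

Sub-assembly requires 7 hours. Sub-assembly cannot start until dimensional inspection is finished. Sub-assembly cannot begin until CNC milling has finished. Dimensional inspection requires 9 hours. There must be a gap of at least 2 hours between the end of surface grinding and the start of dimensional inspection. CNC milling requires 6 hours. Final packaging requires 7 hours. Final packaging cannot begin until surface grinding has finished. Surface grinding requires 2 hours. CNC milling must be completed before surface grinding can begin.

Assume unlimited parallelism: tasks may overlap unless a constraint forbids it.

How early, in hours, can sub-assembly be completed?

26

CNC milling can start immediately at hour 0; it finishes at hour 6.
After CNC milling (finishes hour 6), surface grinding can start at hour 6 and finishes at hour 8.
Dimensional inspection cannot begin until surface grinding (finishes hour 8, plus 2-hour gap → hour 10). It runs from hour 10 to 10 + 9 = hour 19.
Sub-assembly needs all of dimensional inspection (finishes hour 19); CNC milling (finishes hour 6). That puts its earliest start at hour 19; it finishes at 19 + 7 = hour 26.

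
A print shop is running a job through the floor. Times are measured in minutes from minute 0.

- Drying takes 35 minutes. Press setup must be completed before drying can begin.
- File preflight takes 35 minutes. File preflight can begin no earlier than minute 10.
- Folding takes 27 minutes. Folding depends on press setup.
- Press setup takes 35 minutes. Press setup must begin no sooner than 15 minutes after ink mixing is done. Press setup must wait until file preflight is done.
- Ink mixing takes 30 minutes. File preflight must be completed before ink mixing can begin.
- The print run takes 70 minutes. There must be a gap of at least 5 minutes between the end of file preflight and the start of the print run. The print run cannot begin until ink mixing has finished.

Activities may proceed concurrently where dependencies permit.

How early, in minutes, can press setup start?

After its own release at minute 10, file preflight can start at minute 10 and finishes at minute 45.
Ink mixing cannot begin until file preflight (finishes minute 45). It runs from minute 45 to 45 + 30 = minute 75.
Press setup waits on ink mixing (finishes minute 75, plus 15-minute gap → minute 90); file preflight (finishes minute 45). The latest of these is minute 90, which is the earliest press setup can start.

90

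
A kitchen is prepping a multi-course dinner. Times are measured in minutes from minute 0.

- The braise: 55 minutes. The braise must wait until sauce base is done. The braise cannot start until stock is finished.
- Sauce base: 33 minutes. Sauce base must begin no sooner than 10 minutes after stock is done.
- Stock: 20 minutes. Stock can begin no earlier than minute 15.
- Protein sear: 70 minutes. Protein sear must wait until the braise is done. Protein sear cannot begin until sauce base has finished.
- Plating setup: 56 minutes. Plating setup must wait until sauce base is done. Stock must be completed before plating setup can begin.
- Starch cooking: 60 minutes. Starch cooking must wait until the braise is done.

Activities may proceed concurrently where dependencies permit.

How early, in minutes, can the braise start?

78

Stock cannot begin until its own release at minute 15. It runs from minute 15 to 15 + 20 = minute 35.
Sauce base waits on stock (finishes minute 35, plus 10-minute gap → minute 45), so it starts at minute 45 and finishes at 45 + 33 = minute 78.
The braise waits on sauce base (finishes minute 78); stock (finishes minute 35). The latest of these is minute 78, which is the earliest the braise can start.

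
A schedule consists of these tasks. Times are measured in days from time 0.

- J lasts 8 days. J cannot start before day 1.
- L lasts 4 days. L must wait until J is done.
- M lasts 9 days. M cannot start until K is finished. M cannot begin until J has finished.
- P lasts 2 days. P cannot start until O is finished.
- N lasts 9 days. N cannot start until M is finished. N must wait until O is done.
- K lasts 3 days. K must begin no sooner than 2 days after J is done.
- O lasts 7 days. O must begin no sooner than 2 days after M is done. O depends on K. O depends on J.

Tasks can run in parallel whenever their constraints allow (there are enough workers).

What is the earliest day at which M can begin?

After its own release at day 1, J can start at day 1 and finishes at day 9.
K cannot begin until J (finishes day 9, plus 2-day gap → day 11). It runs from day 11 to 11 + 3 = day 14.
M waits on K (finishes day 14); J (finishes day 9). The latest of these is day 14, which is the earliest M can start.

14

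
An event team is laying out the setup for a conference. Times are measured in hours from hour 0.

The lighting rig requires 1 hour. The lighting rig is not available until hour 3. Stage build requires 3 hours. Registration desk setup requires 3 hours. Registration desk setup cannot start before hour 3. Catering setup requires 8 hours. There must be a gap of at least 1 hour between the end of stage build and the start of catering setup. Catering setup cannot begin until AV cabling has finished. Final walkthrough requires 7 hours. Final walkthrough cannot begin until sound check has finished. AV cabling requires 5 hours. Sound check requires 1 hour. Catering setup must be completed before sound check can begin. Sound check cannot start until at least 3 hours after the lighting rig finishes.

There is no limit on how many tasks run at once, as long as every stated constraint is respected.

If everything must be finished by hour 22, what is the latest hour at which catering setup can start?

Final walkthrough must finish by hour 22; it takes 7 hours, so it must start by 22 − 7 = hour 15.
Sound check feeds into final walkthrough (must start by hour 15); so sound check must finish by hour 15 and therefore start by hour 14.
Catering setup has to be done before sound check (must start by hour 14). That means finishing by hour 14, i.e. starting by 14 − 8 = hour 6.

6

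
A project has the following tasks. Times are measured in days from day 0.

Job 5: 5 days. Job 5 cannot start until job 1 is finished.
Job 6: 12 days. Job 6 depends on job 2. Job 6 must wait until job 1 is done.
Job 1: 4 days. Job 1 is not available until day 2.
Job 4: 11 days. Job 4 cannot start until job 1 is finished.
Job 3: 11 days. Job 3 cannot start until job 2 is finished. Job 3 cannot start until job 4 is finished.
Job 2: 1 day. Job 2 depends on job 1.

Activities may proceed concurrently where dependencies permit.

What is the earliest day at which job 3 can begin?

Job 1 waits on its own release at day 2, so it starts at day 2 and finishes at 2 + 4 = day 6.
After job 1 (finishes day 6), job 4 can start at day 6 and finishes at day 17.
After job 1 (finishes day 6), job 2 can start at day 6 and finishes at day 7.
Job 3 waits on job 2 (finishes day 7); job 4 (finishes day 17). The latest of these is day 17, which is the earliest job 3 can start.

17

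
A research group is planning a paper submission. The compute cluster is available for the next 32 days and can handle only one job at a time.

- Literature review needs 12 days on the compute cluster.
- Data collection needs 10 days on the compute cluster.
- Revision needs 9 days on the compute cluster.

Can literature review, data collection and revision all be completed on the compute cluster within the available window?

Yes

Running back to back, the jobs need 12 + 10 + 9 = 31 days on the compute cluster.
Since 31 ≤ 32, they fit within the window.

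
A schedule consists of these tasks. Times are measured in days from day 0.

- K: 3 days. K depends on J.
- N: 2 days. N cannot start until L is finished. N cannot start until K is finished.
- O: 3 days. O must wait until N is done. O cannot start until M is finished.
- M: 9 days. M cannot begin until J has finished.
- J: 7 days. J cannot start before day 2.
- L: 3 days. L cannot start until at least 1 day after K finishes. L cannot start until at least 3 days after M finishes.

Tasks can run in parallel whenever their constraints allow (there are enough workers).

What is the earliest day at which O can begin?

26

After its own release at day 2, J can start at day 2 and finishes at day 9.
After J (finishes day 9), M can start at day 9 and finishes at day 18.
After J (finishes day 9), K can start at day 9 and finishes at day 12.
L needs all of K (finishes day 12, plus 1-day gap → day 13); M (finishes day 18, plus 3-day gap → day 21). That puts its earliest start at day 21; it finishes at 21 + 3 = day 24.
For N: L (finishes day 24); K (finishes day 12). Taking the maximum gives a start of day 24, and it finishes at 24 + 2 = day 26.
O waits on N (finishes day 26); M (finishes day 18). The latest of these is day 26, which is the earliest O can start.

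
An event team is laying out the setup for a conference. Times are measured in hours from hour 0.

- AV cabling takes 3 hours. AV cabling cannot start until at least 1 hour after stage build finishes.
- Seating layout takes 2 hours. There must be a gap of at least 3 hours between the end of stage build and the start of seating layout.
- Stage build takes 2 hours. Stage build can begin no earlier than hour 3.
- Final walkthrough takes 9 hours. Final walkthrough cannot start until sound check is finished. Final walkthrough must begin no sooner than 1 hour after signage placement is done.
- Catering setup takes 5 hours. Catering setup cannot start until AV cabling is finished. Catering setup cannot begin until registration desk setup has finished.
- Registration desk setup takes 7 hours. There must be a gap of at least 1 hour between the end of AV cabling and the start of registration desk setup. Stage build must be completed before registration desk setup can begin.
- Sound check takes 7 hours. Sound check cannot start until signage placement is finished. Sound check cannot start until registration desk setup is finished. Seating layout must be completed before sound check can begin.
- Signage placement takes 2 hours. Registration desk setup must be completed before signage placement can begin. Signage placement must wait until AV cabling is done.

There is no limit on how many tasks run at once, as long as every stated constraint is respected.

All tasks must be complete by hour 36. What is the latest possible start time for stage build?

Nothing follows final walkthrough; the deadline of hour 36 is its only limit. It must start by 36 − 9 = hour 27.
Sound check has to be done before final walkthrough (must start by hour 27). That means finishing by hour 27, i.e. starting by 27 − 7 = hour 20.
Signage placement must finish in time for sound check (must start by hour 20); final walkthrough (must start by hour 27, minus 1-hour gap → hour 26). The tightest is hour 20, so signage placement must start by 20 − 2 = hour 18.
Catering setup has no dependents, so it just needs to finish by hour 36. Starting by 36 − 5 = hour 31 achieves that.
Registration desk setup must finish in time for signage placement (must start by hour 18); catering setup (must start by hour 31); sound check (must start by hour 20). The tightest is hour 18, so registration desk setup must start by 18 − 7 = hour 11.
AV cabling must finish in time for registration desk setup (must start by hour 11, minus 1-hour gap → hour 10); signage placement (must start by hour 18); catering setup (must start by hour 31). The tightest is hour 10, so AV cabling must start by 10 − 3 = hour 7.
Seating layout has to be done before sound check (must start by hour 20). That means finishing by hour 20, i.e. starting by 20 − 2 = hour 18.
Stage build has several dependents: AV cabling (must start by hour 7, minus 1-hour gap → hour 6); seating layout (must start by hour 18, minus 3-hour gap → hour 15); registration desk setup (must start by hour 11). The earliest of those limits is hour 6, so stage build must start by 6 − 2 = hour 4.

4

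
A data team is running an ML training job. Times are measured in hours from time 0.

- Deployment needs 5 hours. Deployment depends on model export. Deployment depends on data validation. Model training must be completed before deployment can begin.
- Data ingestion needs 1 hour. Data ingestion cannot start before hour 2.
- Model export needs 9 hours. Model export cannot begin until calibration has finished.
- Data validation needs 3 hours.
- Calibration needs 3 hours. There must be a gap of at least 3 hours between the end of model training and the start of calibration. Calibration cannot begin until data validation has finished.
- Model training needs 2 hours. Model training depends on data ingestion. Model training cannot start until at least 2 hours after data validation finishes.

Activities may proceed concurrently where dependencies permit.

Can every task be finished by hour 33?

Data validation has no prerequisites, so it starts at hour 0 and finishes at hour 3.
After its own release at hour 2, data ingestion can start at hour 2 and finishes at hour 3.
Model training cannot start until data ingestion (finishes hour 3); data validation (finishes hour 3, plus 2-hour gap → hour 5). The controlling bound is hour 5, so model training finishes at 5 + 2 = hour 7.
Calibration cannot start until model training (finishes hour 7, plus 3-hour gap → hour 10); data validation (finishes hour 3). The controlling bound is hour 10, so calibration finishes at 10 + 3 = hour 13.
Model export cannot begin until calibration (finishes hour 13). It runs from hour 13 to 13 + 9 = hour 22.
Deployment needs all of model export (finishes hour 22); data validation (finishes hour 3); model training (finishes hour 7). That puts its earliest start at hour 22; it finishes at 22 + 5 = hour 27.
Every task is finished by hour 27, which is no later than the deadline of 33, so the schedule is feasible.

Yes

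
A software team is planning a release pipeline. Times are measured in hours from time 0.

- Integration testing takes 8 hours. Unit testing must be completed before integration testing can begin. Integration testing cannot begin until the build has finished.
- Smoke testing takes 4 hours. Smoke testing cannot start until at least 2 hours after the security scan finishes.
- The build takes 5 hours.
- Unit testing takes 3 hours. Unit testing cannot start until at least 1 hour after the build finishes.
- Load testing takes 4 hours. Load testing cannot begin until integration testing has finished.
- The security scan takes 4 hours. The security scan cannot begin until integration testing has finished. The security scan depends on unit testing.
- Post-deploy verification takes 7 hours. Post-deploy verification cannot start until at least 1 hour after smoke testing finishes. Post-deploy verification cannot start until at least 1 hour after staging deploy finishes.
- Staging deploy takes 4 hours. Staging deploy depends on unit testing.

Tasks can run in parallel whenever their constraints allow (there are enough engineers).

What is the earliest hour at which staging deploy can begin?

Nothing blocks the build, so it runs from hour 0 to hour 5.
After the build (finishes hour 5, plus 1-hour gap → hour 6), unit testing can start at hour 6 and finishes at hour 9.
Staging deploy waits on unit testing (finishes hour 9), so the earliest it can start is hour 9.

9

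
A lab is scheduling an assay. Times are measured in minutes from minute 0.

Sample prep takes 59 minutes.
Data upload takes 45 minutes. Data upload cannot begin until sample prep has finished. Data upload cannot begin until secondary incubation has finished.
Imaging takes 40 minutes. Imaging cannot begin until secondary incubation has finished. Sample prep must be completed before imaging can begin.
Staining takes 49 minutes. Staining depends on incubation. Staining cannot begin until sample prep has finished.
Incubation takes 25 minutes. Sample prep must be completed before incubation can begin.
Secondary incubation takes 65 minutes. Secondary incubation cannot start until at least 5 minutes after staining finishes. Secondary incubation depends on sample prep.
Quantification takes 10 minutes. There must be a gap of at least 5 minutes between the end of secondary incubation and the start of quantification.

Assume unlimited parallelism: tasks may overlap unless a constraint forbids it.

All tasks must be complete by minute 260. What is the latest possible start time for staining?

To finish by minute 260, imaging (duration 40) must start no later than minute 220.
Quantification has no dependents, so it just needs to finish by minute 260. Starting by 260 − 10 = minute 250 achieves that.
Data upload must finish by minute 260; it takes 45 minutes, so it must start by 260 − 45 = minute 215.
For secondary incubation: imaging (must start by minute 220); quantification (must start by minute 250, minus 5-minute gap → minute 245); data upload (must start by minute 215). The most restrictive is minute 215; with a 65-minute duration, secondary incubation must start by minute 150.
Staining feeds into secondary incubation (must start by minute 150, minus 5-minute gap → minute 145); so staining must finish by minute 145 and therefore start by minute 96.

96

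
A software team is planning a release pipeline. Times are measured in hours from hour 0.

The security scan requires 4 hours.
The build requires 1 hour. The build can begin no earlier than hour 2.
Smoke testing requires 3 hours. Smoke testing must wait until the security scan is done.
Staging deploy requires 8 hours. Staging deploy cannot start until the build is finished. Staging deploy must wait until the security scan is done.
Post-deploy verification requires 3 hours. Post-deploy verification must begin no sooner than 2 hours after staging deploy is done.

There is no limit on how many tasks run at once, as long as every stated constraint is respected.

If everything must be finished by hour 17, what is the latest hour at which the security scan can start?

Nothing follows post-deploy verification; the deadline of hour 17 is its only limit. It must start by 17 − 3 = hour 14.
Staging deploy has to be done before post-deploy verification (must start by hour 14, minus 2-hour gap → hour 12). That means finishing by hour 12, i.e. starting by 12 − 8 = hour 4.
Smoke testing must finish by hour 17; it takes 3 hours, so it must start by 17 − 3 = hour 14.
The security scan feeds staging deploy (must start by hour 4); smoke testing (must start by hour 14). Taking the minimum, the security scan must finish by hour 4 and start by 4 − 4 = hour 0.

0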